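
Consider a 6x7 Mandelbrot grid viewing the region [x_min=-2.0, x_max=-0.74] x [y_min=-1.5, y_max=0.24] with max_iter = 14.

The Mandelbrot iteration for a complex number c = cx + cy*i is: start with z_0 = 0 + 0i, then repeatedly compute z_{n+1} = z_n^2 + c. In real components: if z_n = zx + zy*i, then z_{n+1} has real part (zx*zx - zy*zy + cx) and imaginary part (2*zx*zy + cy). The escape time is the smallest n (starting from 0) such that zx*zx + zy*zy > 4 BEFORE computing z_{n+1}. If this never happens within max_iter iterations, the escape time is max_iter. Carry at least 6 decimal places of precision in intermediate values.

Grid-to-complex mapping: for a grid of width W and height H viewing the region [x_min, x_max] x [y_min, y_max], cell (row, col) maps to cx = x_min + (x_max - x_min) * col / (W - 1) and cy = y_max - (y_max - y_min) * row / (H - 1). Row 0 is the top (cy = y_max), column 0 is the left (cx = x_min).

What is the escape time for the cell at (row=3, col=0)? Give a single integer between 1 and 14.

z_0 = 0 + 0i, c = -2.0000 + -0.6300i
Iter 1: z = -2.0000 + -0.6300i, |z|^2 = 4.3969
Escaped at iteration 1

Answer: 1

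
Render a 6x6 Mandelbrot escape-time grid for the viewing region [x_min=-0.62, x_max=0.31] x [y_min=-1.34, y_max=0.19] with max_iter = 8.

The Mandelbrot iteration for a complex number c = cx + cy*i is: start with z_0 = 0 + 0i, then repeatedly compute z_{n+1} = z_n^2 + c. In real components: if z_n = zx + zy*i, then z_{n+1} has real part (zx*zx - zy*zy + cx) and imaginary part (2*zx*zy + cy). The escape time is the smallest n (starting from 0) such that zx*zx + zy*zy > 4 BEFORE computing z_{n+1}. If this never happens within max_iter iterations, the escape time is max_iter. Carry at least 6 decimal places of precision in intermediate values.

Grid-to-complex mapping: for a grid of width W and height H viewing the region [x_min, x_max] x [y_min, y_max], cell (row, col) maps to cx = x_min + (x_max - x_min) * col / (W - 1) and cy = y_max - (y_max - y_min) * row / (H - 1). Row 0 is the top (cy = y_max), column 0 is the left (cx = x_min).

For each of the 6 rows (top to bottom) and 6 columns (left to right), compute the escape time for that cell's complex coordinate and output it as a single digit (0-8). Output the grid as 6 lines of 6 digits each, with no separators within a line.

Answer: 888888
888888
888888
578876
446743
222222

Derivation:
(row=0, col=0): c = -0.6200 + 0.1900i → escape time 8
(row=0, col=1): c = -0.4340 + 0.1900i → escape time 8
(row=0, col=2): c = -0.2480 + 0.1900i → escape time 8
(row=0, col=3): c = -0.0620 + 0.1900i → escape time 8
(row=0, col=4): c = 0.1240 + 0.1900i → escape time 8
(row=0, col=5): c = 0.3100 + 0.1900i → escape time 8
(row=1, col=0): c = -0.6200 + -0.1160i → escape time 8
(row=1, col=1): c = -0.4340 + -0.1160i → escape time 8
(row=1, col=2): c = -0.2480 + -0.1160i → escape time 8
(row=1, col=3): c = -0.0620 + -0.1160i → escape time 8
(row=1, col=4): c = 0.1240 + -0.1160i → escape time 8
(row=1, col=5): c = 0.3100 + -0.1160i → escape time 8
(row=2, col=0): c = -0.6200 + -0.4220i → escape time 8
(row=2, col=1): c = -0.4340 + -0.4220i → escape time 8
(row=2, col=2): c = -0.2480 + -0.4220i → escape time 8
(row=2, col=3): c = -0.0620 + -0.4220i → escape time 8
(row=2, col=4): c = 0.1240 + -0.4220i → escape time 8
(row=2, col=5): c = 0.3100 + -0.4220i → escape time 8
(row=3, col=0): c = -0.6200 + -0.7280i → escape time 5
(row=3, col=1): c = -0.4340 + -0.7280i → escape time 7
(row=3, col=2): c = -0.2480 + -0.7280i → escape time 8
(row=3, col=3): c = -0.0620 + -0.7280i → escape time 8
(row=3, col=4): c = 0.1240 + -0.7280i → escape time 7
(row=3, col=5): c = 0.3100 + -0.7280i → escape time 6
(row=4, col=0): c = -0.6200 + -1.0340i → escape time 4
(row=4, col=1): c = -0.4340 + -1.0340i → escape time 4
(row=4, col=2): c = -0.2480 + -1.0340i → escape time 6
(row=4, col=3): c = -0.0620 + -1.0340i → escape time 7
(row=4, col=4): c = 0.1240 + -1.0340i → escape time 4
(row=4, col=5): c = 0.3100 + -1.0340i → escape time 3
(row=5, col=0): c = -0.6200 + -1.3400i → escape time 2
(row=5, col=1): c = -0.4340 + -1.3400i → escape time 2
(row=5, col=2): c = -0.2480 + -1.3400i → escape time 2
(row=5, col=3): c = -0.0620 + -1.3400i → escape time 2
(row=5, col=4): c = 0.1240 + -1.3400i → escape time 2
(row=5, col=5): c = 0.3100 + -1.3400i → escape time 2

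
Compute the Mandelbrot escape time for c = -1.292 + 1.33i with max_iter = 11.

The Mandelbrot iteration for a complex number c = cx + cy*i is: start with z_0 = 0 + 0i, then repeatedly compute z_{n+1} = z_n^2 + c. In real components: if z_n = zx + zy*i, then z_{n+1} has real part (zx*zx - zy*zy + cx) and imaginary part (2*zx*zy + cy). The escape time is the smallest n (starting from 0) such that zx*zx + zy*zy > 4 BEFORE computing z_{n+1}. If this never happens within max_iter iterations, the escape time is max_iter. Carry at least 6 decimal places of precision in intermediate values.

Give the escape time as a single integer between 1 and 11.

z_0 = 0 + 0i, c = -1.2920 + 1.3300i
Iter 1: z = -1.2920 + 1.3300i, |z|^2 = 3.4382
Iter 2: z = -1.3916 + -2.1067i, |z|^2 = 6.3749
Escaped at iteration 2

Answer: 2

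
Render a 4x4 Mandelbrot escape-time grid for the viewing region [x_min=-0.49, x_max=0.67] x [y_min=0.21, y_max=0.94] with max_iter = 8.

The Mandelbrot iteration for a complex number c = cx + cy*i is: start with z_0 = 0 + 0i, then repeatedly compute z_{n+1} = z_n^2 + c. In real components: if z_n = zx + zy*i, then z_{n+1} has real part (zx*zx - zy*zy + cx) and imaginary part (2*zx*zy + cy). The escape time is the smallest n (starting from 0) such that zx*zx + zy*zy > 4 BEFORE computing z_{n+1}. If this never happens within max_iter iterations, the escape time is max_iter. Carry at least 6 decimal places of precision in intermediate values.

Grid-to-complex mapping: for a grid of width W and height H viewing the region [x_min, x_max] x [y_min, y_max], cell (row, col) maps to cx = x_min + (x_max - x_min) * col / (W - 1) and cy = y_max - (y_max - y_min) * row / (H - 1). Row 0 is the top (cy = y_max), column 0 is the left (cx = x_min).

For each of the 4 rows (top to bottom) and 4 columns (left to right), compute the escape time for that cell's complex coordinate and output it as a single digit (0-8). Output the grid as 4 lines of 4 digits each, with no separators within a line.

Answer: 4842
8863
8883
8883

Derivation:
(row=0, col=0): c = -0.4900 + 0.9400i → escape time 4
(row=0, col=1): c = -0.1033 + 0.9400i → escape time 8
(row=0, col=2): c = 0.2833 + 0.9400i → escape time 4
(row=0, col=3): c = 0.6700 + 0.9400i → escape time 2
(row=1, col=0): c = -0.4900 + 0.6967i → escape time 8
(row=1, col=1): c = -0.1033 + 0.6967i → escape time 8
(row=1, col=2): c = 0.2833 + 0.6967i → escape time 6
(row=1, col=3): c = 0.6700 + 0.6967i → escape time 3
(row=2, col=0): c = -0.4900 + 0.4533i → escape time 8
(row=2, col=1): c = -0.1033 + 0.4533i → escape time 8
(row=2, col=2): c = 0.2833 + 0.4533i → escape time 8
(row=2, col=3): c = 0.6700 + 0.4533i → escape time 3
(row=3, col=0): c = -0.4900 + 0.2100i → escape time 8
(row=3, col=1): c = -0.1033 + 0.2100i → escape time 8
(row=3, col=2): c = 0.2833 + 0.2100i → escape time 8
(row=3, col=3): c = 0.6700 + 0.2100i → escape time 3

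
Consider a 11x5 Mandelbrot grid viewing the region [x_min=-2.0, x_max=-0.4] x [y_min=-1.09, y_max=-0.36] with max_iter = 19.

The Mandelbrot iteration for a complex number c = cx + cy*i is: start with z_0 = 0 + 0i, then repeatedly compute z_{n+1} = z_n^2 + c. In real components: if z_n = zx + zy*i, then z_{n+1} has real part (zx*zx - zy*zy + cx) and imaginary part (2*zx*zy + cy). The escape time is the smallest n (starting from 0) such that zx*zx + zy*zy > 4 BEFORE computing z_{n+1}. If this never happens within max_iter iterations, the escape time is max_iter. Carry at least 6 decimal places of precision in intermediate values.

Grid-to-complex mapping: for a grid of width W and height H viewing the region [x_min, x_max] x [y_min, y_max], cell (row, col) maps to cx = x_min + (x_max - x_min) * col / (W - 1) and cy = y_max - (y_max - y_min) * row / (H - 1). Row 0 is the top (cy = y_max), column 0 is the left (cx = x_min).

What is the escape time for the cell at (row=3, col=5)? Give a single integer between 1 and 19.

z_0 = 0 + 0i, c = -1.2000 + -0.9075i
Iter 1: z = -1.2000 + -0.9075i, |z|^2 = 2.2636
Iter 2: z = -0.5836 + 1.2705i, |z|^2 = 1.9547
Iter 3: z = -2.4736 + -2.3903i, |z|^2 = 11.8325
Escaped at iteration 3

Answer: 3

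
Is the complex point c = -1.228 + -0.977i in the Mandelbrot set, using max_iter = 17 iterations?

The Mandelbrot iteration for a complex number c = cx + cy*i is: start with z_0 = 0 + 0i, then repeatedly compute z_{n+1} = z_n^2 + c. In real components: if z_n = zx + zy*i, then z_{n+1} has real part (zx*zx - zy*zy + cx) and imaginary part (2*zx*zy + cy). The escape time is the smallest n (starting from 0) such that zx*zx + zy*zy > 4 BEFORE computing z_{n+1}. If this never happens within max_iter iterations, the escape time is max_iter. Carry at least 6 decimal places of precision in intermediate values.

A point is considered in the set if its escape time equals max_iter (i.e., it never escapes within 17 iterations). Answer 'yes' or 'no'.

z_0 = 0 + 0i, c = -1.2280 + -0.9770i
Iter 1: z = -1.2280 + -0.9770i, |z|^2 = 2.4625
Iter 2: z = -0.6745 + 1.4225i, |z|^2 = 2.4786
Iter 3: z = -2.7965 + -2.8961i, |z|^2 = 16.2080
Escaped at iteration 3

Answer: no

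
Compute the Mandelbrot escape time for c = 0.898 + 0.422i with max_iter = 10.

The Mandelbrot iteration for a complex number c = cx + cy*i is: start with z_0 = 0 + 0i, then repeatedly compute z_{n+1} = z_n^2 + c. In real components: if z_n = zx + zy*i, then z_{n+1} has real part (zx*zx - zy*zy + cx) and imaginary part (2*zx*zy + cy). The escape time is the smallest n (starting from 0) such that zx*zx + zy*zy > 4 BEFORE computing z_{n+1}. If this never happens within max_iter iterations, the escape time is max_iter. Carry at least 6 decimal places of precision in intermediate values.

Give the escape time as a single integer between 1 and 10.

z_0 = 0 + 0i, c = 0.8980 + 0.4220i
Iter 1: z = 0.8980 + 0.4220i, |z|^2 = 0.9845
Iter 2: z = 1.5263 + 1.1799i, |z|^2 = 3.7218
Iter 3: z = 1.8355 + 4.0238i, |z|^2 = 19.5603
Escaped at iteration 3

Answer: 3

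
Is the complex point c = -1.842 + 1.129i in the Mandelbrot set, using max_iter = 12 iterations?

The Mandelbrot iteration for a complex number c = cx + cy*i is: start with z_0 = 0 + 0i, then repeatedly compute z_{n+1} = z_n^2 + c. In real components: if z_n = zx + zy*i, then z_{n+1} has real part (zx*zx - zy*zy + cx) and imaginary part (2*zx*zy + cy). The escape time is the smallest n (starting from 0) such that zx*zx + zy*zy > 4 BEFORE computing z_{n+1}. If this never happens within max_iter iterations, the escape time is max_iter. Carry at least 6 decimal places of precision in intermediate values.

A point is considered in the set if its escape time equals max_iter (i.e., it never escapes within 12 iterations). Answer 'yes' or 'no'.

Answer: no

Derivation:
z_0 = 0 + 0i, c = -1.8420 + 1.1290i
Iter 1: z = -1.8420 + 1.1290i, |z|^2 = 4.6676
Escaped at iteration 1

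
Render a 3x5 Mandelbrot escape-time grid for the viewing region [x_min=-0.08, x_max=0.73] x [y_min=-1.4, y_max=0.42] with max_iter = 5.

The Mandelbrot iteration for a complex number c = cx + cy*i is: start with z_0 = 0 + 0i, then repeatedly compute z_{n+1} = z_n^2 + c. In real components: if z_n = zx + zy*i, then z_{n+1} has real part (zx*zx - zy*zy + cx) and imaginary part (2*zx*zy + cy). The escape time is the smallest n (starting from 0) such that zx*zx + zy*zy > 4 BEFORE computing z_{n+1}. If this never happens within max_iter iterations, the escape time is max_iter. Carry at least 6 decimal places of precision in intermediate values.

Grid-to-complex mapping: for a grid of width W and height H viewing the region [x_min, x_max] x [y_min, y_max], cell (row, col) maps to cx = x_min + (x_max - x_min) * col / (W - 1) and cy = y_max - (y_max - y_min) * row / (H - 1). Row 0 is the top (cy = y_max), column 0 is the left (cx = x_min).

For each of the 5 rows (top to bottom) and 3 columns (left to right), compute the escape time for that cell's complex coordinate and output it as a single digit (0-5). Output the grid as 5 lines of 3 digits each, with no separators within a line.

(row=0, col=0): c = -0.0800 + 0.4200i → escape time 5
(row=0, col=1): c = 0.3250 + 0.4200i → escape time 5
(row=0, col=2): c = 0.7300 + 0.4200i → escape time 3
(row=1, col=0): c = -0.0800 + -0.0350i → escape time 5
(row=1, col=1): c = 0.3250 + -0.0350i → escape time 5
(row=1, col=2): c = 0.7300 + -0.0350i → escape time 3
(row=2, col=0): c = -0.0800 + -0.4900i → escape time 5
(row=2, col=1): c = 0.3250 + -0.4900i → escape time 5
(row=2, col=2): c = 0.7300 + -0.4900i → escape time 3
(row=3, col=0): c = -0.0800 + -0.9450i → escape time 5
(row=3, col=1): c = 0.3250 + -0.9450i → escape time 4
(row=3, col=2): c = 0.7300 + -0.9450i → escape time 2
(row=4, col=0): c = -0.0800 + -1.4000i → escape time 2
(row=4, col=1): c = 0.3250 + -1.4000i → escape time 2
(row=4, col=2): c = 0.7300 + -1.4000i → escape time 2

Answer: 553
553
553
542
222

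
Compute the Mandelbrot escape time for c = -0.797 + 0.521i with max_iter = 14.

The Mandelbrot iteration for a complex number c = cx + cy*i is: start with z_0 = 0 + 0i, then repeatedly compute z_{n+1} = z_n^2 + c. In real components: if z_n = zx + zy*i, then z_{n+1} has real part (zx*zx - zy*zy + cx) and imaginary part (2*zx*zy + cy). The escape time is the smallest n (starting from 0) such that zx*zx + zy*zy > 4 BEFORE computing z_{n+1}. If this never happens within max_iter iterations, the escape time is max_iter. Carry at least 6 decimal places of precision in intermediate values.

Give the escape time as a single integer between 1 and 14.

Answer: 6

Derivation:
z_0 = 0 + 0i, c = -0.7970 + 0.5210i
Iter 1: z = -0.7970 + 0.5210i, |z|^2 = 0.9067
Iter 2: z = -0.4332 + -0.3095i, |z|^2 = 0.2835
Iter 3: z = -0.7051 + 0.7891i, |z|^2 = 1.1199
Iter 4: z = -0.9226 + -0.5918i, |z|^2 = 1.2015
Iter 5: z = -0.2961 + 1.6131i, |z|^2 = 2.6896
Iter 6: z = -3.3113 + -0.4341i, |z|^2 = 11.1533
Escaped at iteration 6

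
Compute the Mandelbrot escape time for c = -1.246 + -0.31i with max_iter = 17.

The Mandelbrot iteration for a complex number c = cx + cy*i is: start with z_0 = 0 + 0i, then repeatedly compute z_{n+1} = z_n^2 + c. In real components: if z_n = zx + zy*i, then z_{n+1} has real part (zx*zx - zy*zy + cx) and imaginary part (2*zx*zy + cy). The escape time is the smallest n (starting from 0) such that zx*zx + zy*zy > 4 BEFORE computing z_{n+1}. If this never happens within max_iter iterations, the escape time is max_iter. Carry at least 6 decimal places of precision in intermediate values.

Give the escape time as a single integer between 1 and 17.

z_0 = 0 + 0i, c = -1.2460 + -0.3100i
Iter 1: z = -1.2460 + -0.3100i, |z|^2 = 1.6486
Iter 2: z = 0.2104 + 0.4625i, |z|^2 = 0.2582
Iter 3: z = -1.4156 + -0.1154i, |z|^2 = 2.0174
Iter 4: z = 0.7448 + 0.0166i, |z|^2 = 0.5549
Iter 5: z = -0.6916 + -0.2853i, |z|^2 = 0.5597
Iter 6: z = -0.8490 + 0.0846i, |z|^2 = 0.7280
Iter 7: z = -0.5323 + -0.4536i, |z|^2 = 0.4891
Iter 8: z = -1.1685 + 0.1729i, |z|^2 = 1.3952
Iter 9: z = 0.0894 + -0.7141i, |z|^2 = 0.5179
Iter 10: z = -1.7479 + -0.4377i, |z|^2 = 3.2467
Iter 11: z = 1.6176 + 1.2200i, |z|^2 = 4.1049
Escaped at iteration 11

Answer: 11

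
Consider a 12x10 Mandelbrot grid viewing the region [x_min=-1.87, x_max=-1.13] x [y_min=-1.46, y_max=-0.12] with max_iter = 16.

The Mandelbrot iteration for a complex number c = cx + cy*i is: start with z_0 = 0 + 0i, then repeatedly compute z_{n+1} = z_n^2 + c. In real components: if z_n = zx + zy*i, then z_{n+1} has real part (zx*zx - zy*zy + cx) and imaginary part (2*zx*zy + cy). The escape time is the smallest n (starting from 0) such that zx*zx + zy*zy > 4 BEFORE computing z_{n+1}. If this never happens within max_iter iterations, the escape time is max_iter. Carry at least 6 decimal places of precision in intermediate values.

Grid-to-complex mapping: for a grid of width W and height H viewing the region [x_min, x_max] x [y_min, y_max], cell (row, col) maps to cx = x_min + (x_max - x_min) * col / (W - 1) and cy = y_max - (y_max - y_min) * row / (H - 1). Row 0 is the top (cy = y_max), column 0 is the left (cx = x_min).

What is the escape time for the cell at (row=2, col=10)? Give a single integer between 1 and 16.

Answer: 6

Derivation:
z_0 = 0 + 0i, c = -1.1973 + -0.4178i
Iter 1: z = -1.1973 + -0.4178i, |z|^2 = 1.6080
Iter 2: z = 0.0617 + 0.5826i, |z|^2 = 0.3432
Iter 3: z = -1.5329 + -0.3459i, |z|^2 = 2.4695
Iter 4: z = 1.0329 + 0.6428i, |z|^2 = 1.4800
Iter 5: z = -0.5437 + 0.9101i, |z|^2 = 1.1239
Iter 6: z = -1.7299 + -1.4074i, |z|^2 = 4.9734
Escaped at iteration 6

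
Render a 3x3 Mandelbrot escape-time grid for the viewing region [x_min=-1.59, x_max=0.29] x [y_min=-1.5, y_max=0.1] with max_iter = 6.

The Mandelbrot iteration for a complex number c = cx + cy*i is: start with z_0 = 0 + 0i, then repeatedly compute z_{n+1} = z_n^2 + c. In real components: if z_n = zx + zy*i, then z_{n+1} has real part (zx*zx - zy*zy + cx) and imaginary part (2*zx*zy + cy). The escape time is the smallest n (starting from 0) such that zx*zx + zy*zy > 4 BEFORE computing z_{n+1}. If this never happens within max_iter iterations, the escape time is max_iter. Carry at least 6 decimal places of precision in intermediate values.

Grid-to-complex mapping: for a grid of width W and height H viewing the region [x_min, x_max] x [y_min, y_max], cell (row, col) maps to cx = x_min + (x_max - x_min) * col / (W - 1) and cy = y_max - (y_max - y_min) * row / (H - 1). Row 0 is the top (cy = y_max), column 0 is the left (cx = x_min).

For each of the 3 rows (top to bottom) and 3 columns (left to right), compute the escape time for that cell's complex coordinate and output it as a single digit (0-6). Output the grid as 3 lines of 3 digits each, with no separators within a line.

Answer: 666
366
122

Derivation:
(row=0, col=0): c = -1.5900 + 0.1000i → escape time 6
(row=0, col=1): c = -0.6500 + 0.1000i → escape time 6
(row=0, col=2): c = 0.2900 + 0.1000i → escape time 6
(row=1, col=0): c = -1.5900 + -0.7000i → escape time 3
(row=1, col=1): c = -0.6500 + -0.7000i → escape time 6
(row=1, col=2): c = 0.2900 + -0.7000i → escape time 6
(row=2, col=0): c = -1.5900 + -1.5000i → escape time 1
(row=2, col=1): c = -0.6500 + -1.5000i → escape time 2
(row=2, col=2): c = 0.2900 + -1.5000i → escape time 2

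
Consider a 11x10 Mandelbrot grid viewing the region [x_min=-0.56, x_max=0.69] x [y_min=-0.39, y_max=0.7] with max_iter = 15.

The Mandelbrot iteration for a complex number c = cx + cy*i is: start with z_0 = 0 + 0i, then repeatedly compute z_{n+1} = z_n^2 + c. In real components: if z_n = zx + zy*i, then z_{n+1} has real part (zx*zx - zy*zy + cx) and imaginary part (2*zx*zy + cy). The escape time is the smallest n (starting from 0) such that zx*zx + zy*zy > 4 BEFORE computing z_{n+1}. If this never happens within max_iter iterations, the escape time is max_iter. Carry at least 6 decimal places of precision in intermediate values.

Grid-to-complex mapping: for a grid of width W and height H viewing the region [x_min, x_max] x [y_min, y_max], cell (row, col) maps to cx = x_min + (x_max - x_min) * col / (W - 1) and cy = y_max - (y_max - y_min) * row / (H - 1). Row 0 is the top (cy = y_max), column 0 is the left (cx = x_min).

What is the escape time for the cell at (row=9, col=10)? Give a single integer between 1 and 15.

Answer: 3

Derivation:
z_0 = 0 + 0i, c = 0.6900 + -0.3900i
Iter 1: z = 0.6900 + -0.3900i, |z|^2 = 0.6282
Iter 2: z = 1.0140 + -0.9282i, |z|^2 = 1.8898
Iter 3: z = 0.8566 + -2.2724i, |z|^2 = 5.8976
Escaped at iteration 3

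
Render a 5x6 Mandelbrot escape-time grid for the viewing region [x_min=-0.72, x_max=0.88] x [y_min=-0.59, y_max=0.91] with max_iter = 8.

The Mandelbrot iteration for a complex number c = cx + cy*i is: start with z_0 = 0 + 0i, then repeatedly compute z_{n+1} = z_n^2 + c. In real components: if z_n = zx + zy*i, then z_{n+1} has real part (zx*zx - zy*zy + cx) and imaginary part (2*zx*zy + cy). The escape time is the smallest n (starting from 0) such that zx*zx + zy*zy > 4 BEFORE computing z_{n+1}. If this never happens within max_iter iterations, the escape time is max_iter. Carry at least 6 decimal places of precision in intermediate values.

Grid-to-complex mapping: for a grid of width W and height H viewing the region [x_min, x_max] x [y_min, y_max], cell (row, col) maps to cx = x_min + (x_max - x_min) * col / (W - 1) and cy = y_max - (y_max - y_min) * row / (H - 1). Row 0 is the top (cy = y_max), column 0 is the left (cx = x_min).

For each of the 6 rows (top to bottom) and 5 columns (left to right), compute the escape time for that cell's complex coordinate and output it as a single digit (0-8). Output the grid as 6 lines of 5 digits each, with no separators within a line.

(row=0, col=0): c = -0.7200 + 0.9100i → escape time 4
(row=0, col=1): c = -0.3200 + 0.9100i → escape time 5
(row=0, col=2): c = 0.0800 + 0.9100i → escape time 5
(row=0, col=3): c = 0.4800 + 0.9100i → escape time 3
(row=0, col=4): c = 0.8800 + 0.9100i → escape time 2
(row=1, col=0): c = -0.7200 + 0.6100i → escape time 6
(row=1, col=1): c = -0.3200 + 0.6100i → escape time 8
(row=1, col=2): c = 0.0800 + 0.6100i → escape time 8
(row=1, col=3): c = 0.4800 + 0.6100i → escape time 5
(row=1, col=4): c = 0.8800 + 0.6100i → escape time 2
(row=2, col=0): c = -0.7200 + 0.3100i → escape time 8
(row=2, col=1): c = -0.3200 + 0.3100i → escape time 8
(row=2, col=2): c = 0.0800 + 0.3100i → escape time 8
(row=2, col=3): c = 0.4800 + 0.3100i → escape time 6
(row=2, col=4): c = 0.8800 + 0.3100i → escape time 3
(row=3, col=0): c = -0.7200 + 0.0100i → escape time 8
(row=3, col=1): c = -0.3200 + 0.0100i → escape time 8
(row=3, col=2): c = 0.0800 + 0.0100i → escape time 8
(row=3, col=3): c = 0.4800 + 0.0100i → escape time 5
(row=3, col=4): c = 0.8800 + 0.0100i → escape time 3
(row=4, col=0): c = -0.7200 + -0.2900i → escape time 8
(row=4, col=1): c = -0.3200 + -0.2900i → escape time 8
(row=4, col=2): c = 0.0800 + -0.2900i → escape time 8
(row=4, col=3): c = 0.4800 + -0.2900i → escape time 6
(row=4, col=4): c = 0.8800 + -0.2900i → escape time 3
(row=5, col=0): c = -0.7200 + -0.5900i → escape time 6
(row=5, col=1): c = -0.3200 + -0.5900i → escape time 8
(row=5, col=2): c = 0.0800 + -0.5900i → escape time 8
(row=5, col=3): c = 0.4800 + -0.5900i → escape time 5
(row=5, col=4): c = 0.8800 + -0.5900i → escape time 2

Answer: 45532
68852
88863
88853
88863
68852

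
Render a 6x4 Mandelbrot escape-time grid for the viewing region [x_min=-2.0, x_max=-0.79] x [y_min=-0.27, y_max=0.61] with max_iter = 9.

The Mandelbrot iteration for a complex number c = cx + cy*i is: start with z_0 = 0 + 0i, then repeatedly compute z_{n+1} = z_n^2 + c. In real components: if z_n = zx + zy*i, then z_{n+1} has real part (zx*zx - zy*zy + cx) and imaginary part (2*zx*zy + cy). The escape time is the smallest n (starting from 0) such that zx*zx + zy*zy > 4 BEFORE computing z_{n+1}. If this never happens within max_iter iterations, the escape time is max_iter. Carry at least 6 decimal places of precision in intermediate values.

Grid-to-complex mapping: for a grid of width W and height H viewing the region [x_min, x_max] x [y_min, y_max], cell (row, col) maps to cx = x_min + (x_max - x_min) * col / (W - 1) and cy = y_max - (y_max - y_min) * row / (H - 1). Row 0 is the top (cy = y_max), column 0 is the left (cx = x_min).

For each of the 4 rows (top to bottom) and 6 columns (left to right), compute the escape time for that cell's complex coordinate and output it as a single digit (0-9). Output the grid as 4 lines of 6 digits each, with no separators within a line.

Answer: 133345
145899
199999
145899

Derivation:
(row=0, col=0): c = -2.0000 + 0.6100i → escape time 1
(row=0, col=1): c = -1.7580 + 0.6100i → escape time 3
(row=0, col=2): c = -1.5160 + 0.6100i → escape time 3
(row=0, col=3): c = -1.2740 + 0.6100i → escape time 3
(row=0, col=4): c = -1.0320 + 0.6100i → escape time 4
(row=0, col=5): c = -0.7900 + 0.6100i → escape time 5
(row=1, col=0): c = -2.0000 + 0.3167i → escape time 1
(row=1, col=1): c = -1.7580 + 0.3167i → escape time 4
(row=1, col=2): c = -1.5160 + 0.3167i → escape time 5
(row=1, col=3): c = -1.2740 + 0.3167i → escape time 8
(row=1, col=4): c = -1.0320 + 0.3167i → escape time 9
(row=1, col=5): c = -0.7900 + 0.3167i → escape time 9
(row=2, col=0): c = -2.0000 + 0.0233i → escape time 1
(row=2, col=1): c = -1.7580 + 0.0233i → escape time 9
(row=2, col=2): c = -1.5160 + 0.0233i → escape time 9
(row=2, col=3): c = -1.2740 + 0.0233i → escape time 9
(row=2, col=4): c = -1.0320 + 0.0233i → escape time 9
(row=2, col=5): c = -0.7900 + 0.0233i → escape time 9
(row=3, col=0): c = -2.0000 + -0.2700i → escape time 1
(row=3, col=1): c = -1.7580 + -0.2700i → escape time 4
(row=3, col=2): c = -1.5160 + -0.2700i → escape time 5
(row=3, col=3): c = -1.2740 + -0.2700i → escape time 8
(row=3, col=4): c = -1.0320 + -0.2700i → escape time 9
(row=3, col=5): c = -0.7900 + -0.2700i → escape time 9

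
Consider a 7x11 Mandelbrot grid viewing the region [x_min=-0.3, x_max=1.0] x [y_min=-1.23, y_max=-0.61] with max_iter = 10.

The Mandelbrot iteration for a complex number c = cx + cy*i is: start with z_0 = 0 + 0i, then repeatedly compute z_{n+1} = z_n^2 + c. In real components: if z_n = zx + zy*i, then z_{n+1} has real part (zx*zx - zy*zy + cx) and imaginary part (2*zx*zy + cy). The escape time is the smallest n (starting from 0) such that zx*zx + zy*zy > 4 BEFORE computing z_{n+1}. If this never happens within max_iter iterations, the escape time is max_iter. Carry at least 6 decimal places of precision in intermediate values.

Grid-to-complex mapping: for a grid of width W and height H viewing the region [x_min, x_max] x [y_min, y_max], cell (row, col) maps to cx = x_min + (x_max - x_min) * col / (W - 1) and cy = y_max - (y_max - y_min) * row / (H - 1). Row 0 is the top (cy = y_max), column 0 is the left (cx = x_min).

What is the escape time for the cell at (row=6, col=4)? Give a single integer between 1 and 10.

Answer: 2

Derivation:
z_0 = 0 + 0i, c = 0.5667 + -0.9820i
Iter 1: z = 0.5667 + -0.9820i, |z|^2 = 1.2854
Iter 2: z = -0.0765 + -2.0949i, |z|^2 = 4.3946
Escaped at iteration 2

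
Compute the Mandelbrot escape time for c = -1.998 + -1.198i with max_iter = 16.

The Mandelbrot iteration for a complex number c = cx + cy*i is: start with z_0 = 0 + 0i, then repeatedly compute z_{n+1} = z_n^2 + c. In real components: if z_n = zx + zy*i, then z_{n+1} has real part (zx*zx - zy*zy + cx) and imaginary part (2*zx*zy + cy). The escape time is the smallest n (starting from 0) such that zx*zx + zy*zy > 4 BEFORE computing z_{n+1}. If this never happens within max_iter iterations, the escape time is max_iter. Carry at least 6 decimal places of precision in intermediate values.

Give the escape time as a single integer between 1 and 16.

Answer: 1

Derivation:
z_0 = 0 + 0i, c = -1.9980 + -1.1980i
Iter 1: z = -1.9980 + -1.1980i, |z|^2 = 5.4272
Escaped at iteration 1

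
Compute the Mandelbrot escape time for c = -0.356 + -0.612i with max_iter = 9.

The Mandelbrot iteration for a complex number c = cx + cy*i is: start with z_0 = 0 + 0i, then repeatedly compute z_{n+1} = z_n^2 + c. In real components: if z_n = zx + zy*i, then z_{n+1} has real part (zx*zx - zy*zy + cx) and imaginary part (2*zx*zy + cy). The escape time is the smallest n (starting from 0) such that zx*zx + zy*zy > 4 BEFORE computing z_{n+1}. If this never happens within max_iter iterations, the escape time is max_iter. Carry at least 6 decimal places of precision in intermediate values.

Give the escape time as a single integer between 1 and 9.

Answer: 9

Derivation:
z_0 = 0 + 0i, c = -0.3560 + -0.6120i
Iter 1: z = -0.3560 + -0.6120i, |z|^2 = 0.5013
Iter 2: z = -0.6038 + -0.1763i, |z|^2 = 0.3957
Iter 3: z = -0.0225 + -0.3992i, |z|^2 = 0.1598
Iter 4: z = -0.5148 + -0.5941i, |z|^2 = 0.6179
Iter 5: z = -0.4439 + -0.0003i, |z|^2 = 0.1970
Iter 6: z = -0.1590 + -0.6117i, |z|^2 = 0.3994
Iter 7: z = -0.7049 + -0.4175i, |z|^2 = 0.6712
Iter 8: z = -0.0334 + -0.0234i, |z|^2 = 0.0017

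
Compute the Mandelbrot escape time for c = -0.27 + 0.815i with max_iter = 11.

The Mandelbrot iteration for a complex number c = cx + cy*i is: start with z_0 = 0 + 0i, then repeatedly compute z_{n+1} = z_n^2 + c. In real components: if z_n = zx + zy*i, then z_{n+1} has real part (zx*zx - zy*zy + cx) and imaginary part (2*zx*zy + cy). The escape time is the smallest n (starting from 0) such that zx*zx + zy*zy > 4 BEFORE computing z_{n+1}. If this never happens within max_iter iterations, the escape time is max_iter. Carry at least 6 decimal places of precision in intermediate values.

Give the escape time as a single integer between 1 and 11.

z_0 = 0 + 0i, c = -0.2700 + 0.8150i
Iter 1: z = -0.2700 + 0.8150i, |z|^2 = 0.7371
Iter 2: z = -0.8613 + 0.3749i, |z|^2 = 0.8824
Iter 3: z = 0.3313 + 0.1692i, |z|^2 = 0.1384
Iter 4: z = -0.1888 + 0.9271i, |z|^2 = 0.8952
Iter 5: z = -1.0939 + 0.4648i, |z|^2 = 1.4126
Iter 6: z = 0.7105 + -0.2020i, |z|^2 = 0.5455
Iter 7: z = 0.1940 + 0.5280i, |z|^2 = 0.3164
Iter 8: z = -0.5112 + 1.0198i, |z|^2 = 1.3014
Iter 9: z = -1.0488 + -0.2277i, |z|^2 = 1.1517
Iter 10: z = 0.7781 + 1.2925i, |z|^2 = 2.2760

Answer: 11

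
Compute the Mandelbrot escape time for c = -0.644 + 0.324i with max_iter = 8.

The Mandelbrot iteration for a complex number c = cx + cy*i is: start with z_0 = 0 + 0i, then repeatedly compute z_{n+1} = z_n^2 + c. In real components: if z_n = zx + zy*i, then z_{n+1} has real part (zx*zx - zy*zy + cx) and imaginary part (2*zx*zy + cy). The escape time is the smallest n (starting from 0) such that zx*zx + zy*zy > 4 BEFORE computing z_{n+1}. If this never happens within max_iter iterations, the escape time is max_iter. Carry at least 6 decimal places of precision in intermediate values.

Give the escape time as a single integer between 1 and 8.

Answer: 8

Derivation:
z_0 = 0 + 0i, c = -0.6440 + 0.3240i
Iter 1: z = -0.6440 + 0.3240i, |z|^2 = 0.5197
Iter 2: z = -0.3342 + -0.0933i, |z|^2 = 0.1204
Iter 3: z = -0.5410 + 0.3864i, |z|^2 = 0.4420
Iter 4: z = -0.5006 + -0.0941i, |z|^2 = 0.2595
Iter 5: z = -0.4022 + 0.4182i, |z|^2 = 0.3367
Iter 6: z = -0.6571 + -0.0124i, |z|^2 = 0.4319
Iter 7: z = -0.2124 + 0.3403i, |z|^2 = 0.1609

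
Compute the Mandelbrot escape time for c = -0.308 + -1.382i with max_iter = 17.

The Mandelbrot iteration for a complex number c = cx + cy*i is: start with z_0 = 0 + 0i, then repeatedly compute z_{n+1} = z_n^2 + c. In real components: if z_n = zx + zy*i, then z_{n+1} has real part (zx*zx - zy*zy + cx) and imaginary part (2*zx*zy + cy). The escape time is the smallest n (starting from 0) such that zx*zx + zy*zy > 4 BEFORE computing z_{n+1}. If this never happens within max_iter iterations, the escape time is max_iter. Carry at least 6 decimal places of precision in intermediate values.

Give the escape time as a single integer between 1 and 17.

z_0 = 0 + 0i, c = -0.3080 + -1.3820i
Iter 1: z = -0.3080 + -1.3820i, |z|^2 = 2.0048
Iter 2: z = -2.1231 + -0.5307i, |z|^2 = 4.7890
Escaped at iteration 2

Answer: 2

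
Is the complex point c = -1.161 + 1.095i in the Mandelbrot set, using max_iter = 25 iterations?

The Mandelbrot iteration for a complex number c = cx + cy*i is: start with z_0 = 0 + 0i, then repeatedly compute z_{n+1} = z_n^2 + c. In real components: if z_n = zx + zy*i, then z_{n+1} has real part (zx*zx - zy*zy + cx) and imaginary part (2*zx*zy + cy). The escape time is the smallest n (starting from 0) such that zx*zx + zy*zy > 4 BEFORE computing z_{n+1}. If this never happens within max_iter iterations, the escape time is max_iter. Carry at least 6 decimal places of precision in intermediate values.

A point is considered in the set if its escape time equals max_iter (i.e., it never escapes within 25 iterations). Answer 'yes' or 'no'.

Answer: no

Derivation:
z_0 = 0 + 0i, c = -1.1610 + 1.0950i
Iter 1: z = -1.1610 + 1.0950i, |z|^2 = 2.5469
Iter 2: z = -1.0121 + -1.4476i, |z|^2 = 3.1199
Iter 3: z = -2.2322 + 4.0252i, |z|^2 = 21.1850
Escaped at iteration 3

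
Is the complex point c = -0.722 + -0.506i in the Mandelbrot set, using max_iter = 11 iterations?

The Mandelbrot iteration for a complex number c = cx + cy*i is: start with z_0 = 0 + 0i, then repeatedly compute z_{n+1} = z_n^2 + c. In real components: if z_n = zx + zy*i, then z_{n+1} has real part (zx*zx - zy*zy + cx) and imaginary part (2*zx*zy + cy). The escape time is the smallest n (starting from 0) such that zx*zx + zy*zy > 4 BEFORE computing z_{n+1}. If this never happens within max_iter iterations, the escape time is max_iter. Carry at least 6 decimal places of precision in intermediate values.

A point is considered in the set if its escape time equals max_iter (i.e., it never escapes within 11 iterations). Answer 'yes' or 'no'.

z_0 = 0 + 0i, c = -0.7220 + -0.5060i
Iter 1: z = -0.7220 + -0.5060i, |z|^2 = 0.7773
Iter 2: z = -0.4568 + 0.2247i, |z|^2 = 0.2591
Iter 3: z = -0.5639 + -0.7112i, |z|^2 = 0.8238
Iter 4: z = -0.9099 + 0.2961i, |z|^2 = 0.9156
Iter 5: z = 0.0183 + -1.0448i, |z|^2 = 1.0919
Iter 6: z = -1.8132 + -0.5443i, |z|^2 = 3.5840
Iter 7: z = 2.2696 + 1.4677i, |z|^2 = 7.3052
Escaped at iteration 7

Answer: no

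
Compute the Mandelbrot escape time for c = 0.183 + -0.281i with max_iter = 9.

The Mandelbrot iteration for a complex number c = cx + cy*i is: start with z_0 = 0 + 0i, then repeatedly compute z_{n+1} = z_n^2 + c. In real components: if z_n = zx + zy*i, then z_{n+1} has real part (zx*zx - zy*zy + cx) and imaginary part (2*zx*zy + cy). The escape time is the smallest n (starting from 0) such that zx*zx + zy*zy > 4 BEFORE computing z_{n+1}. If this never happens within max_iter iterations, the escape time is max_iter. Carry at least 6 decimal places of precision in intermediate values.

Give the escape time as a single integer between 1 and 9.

Answer: 9

Derivation:
z_0 = 0 + 0i, c = 0.1830 + -0.2810i
Iter 1: z = 0.1830 + -0.2810i, |z|^2 = 0.1125
Iter 2: z = 0.1375 + -0.3838i, |z|^2 = 0.1663
Iter 3: z = 0.0546 + -0.3866i, |z|^2 = 0.1524
Iter 4: z = 0.0365 + -0.3232i, |z|^2 = 0.1058
Iter 5: z = 0.0799 + -0.3046i, |z|^2 = 0.0992
Iter 6: z = 0.0966 + -0.3297i, |z|^2 = 0.1180
Iter 7: z = 0.0837 + -0.3447i, |z|^2 = 0.1258
Iter 8: z = 0.0712 + -0.3387i, |z|^2 = 0.1198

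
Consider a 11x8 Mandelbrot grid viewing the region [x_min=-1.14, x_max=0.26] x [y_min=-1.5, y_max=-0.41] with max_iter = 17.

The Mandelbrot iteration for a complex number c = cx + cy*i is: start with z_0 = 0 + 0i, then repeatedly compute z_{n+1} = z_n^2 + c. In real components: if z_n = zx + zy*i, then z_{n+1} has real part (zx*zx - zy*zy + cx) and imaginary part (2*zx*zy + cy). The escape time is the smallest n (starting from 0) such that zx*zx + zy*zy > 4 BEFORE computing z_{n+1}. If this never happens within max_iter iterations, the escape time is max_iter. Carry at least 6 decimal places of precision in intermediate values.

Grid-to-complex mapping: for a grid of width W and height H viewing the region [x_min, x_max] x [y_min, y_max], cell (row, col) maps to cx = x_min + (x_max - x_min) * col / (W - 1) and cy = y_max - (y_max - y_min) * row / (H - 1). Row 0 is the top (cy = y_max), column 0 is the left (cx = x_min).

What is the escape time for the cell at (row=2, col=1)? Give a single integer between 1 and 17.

z_0 = 0 + 0i, c = -1.0000 + -0.7214i
Iter 1: z = -1.0000 + -0.7214i, |z|^2 = 1.5205
Iter 2: z = -0.5205 + 0.7214i, |z|^2 = 0.7913
Iter 3: z = -1.2496 + -1.4724i, |z|^2 = 3.7293
Iter 4: z = -1.6064 + 2.9583i, |z|^2 = 11.3321
Escaped at iteration 4

Answer: 4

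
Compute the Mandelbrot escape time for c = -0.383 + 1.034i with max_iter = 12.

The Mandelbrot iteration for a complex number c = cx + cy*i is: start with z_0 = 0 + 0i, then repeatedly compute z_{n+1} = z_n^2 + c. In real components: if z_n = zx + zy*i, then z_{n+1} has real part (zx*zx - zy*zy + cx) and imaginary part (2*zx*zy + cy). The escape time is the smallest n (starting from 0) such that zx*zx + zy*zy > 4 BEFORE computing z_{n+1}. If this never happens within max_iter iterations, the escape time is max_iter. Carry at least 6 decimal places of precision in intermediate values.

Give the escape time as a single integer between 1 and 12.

Answer: 4

Derivation:
z_0 = 0 + 0i, c = -0.3830 + 1.0340i
Iter 1: z = -0.3830 + 1.0340i, |z|^2 = 1.2158
Iter 2: z = -1.3055 + 0.2420i, |z|^2 = 1.7628
Iter 3: z = 1.2627 + 0.4023i, |z|^2 = 1.7562
Iter 4: z = 1.0496 + 2.0499i, |z|^2 = 5.3037
Escaped at iteration 4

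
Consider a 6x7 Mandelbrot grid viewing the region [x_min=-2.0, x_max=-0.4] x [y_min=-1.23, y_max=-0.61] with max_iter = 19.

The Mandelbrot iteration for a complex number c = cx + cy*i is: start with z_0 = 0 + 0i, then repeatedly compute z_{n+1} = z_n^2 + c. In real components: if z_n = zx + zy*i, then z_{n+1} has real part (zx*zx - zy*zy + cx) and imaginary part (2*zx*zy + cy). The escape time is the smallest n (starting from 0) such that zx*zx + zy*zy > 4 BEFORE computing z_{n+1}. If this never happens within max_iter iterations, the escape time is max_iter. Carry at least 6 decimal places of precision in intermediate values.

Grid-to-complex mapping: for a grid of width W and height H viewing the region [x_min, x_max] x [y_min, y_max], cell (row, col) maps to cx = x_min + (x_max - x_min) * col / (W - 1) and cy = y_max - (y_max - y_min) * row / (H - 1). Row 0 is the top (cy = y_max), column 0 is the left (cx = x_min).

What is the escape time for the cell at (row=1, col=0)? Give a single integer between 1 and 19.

Answer: 1

Derivation:
z_0 = 0 + 0i, c = -2.0000 + -0.7133i
Iter 1: z = -2.0000 + -0.7133i, |z|^2 = 4.5088
Escaped at iteration 1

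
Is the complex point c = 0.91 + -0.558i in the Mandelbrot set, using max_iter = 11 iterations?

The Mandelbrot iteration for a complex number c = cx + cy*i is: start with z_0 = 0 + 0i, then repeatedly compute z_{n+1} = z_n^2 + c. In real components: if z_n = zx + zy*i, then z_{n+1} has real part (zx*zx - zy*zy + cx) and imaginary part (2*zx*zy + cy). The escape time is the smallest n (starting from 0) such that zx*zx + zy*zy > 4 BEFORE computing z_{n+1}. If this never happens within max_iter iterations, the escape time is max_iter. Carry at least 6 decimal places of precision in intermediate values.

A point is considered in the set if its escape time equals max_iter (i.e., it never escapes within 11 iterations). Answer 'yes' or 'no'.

z_0 = 0 + 0i, c = 0.9100 + -0.5580i
Iter 1: z = 0.9100 + -0.5580i, |z|^2 = 1.1395
Iter 2: z = 1.4267 + -1.5736i, |z|^2 = 4.5117
Escaped at iteration 2

Answer: no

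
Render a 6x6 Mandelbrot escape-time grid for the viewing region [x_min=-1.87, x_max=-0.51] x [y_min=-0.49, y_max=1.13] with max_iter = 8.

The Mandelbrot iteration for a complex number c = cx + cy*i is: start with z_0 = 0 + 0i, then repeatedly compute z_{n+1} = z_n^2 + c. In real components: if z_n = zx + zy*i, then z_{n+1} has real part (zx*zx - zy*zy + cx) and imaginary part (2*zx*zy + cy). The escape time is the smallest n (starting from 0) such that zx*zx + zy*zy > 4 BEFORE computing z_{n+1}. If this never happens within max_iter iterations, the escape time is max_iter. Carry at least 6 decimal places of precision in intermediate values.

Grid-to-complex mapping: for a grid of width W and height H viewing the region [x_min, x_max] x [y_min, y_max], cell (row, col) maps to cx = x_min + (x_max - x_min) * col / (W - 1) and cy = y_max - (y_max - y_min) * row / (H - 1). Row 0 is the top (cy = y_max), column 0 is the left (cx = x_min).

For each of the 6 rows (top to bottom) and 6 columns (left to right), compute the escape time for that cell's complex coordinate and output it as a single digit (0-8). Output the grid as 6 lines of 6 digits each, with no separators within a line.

Answer: 122333
133345
334568
458888
458888
334568

Derivation:
(row=0, col=0): c = -1.8700 + 1.1300i → escape time 1
(row=0, col=1): c = -1.5980 + 1.1300i → escape time 2
(row=0, col=2): c = -1.3260 + 1.1300i → escape time 2
(row=0, col=3): c = -1.0540 + 1.1300i → escape time 3
(row=0, col=4): c = -0.7820 + 1.1300i → escape time 3
(row=0, col=5): c = -0.5100 + 1.1300i → escape time 3
(row=1, col=0): c = -1.8700 + 0.8060i → escape time 1
(row=1, col=1): c = -1.5980 + 0.8060i → escape time 3
(row=1, col=2): c = -1.3260 + 0.8060i → escape time 3
(row=1, col=3): c = -1.0540 + 0.8060i → escape time 3
(row=1, col=4): c = -0.7820 + 0.8060i → escape time 4
(row=1, col=5): c = -0.5100 + 0.8060i → escape time 5
(row=2, col=0): c = -1.8700 + 0.4820i → escape time 3
(row=2, col=1): c = -1.5980 + 0.4820i → escape time 3
(row=2, col=2): c = -1.3260 + 0.4820i → escape time 4
(row=2, col=3): c = -1.0540 + 0.4820i → escape time 5
(row=2, col=4): c = -0.7820 + 0.4820i → escape time 6
(row=2, col=5): c = -0.5100 + 0.4820i → escape time 8
(row=3, col=0): c = -1.8700 + 0.1580i → escape time 4
(row=3, col=1): c = -1.5980 + 0.1580i → escape time 5
(row=3, col=2): c = -1.3260 + 0.1580i → escape time 8
(row=3, col=3): c = -1.0540 + 0.1580i → escape time 8
(row=3, col=4): c = -0.7820 + 0.1580i → escape time 8
(row=3, col=5): c = -0.5100 + 0.1580i → escape time 8
(row=4, col=0): c = -1.8700 + -0.1660i → escape time 4
(row=4, col=1): c = -1.5980 + -0.1660i → escape time 5
(row=4, col=2): c = -1.3260 + -0.1660i → escape time 8
(row=4, col=3): c = -1.0540 + -0.1660i → escape time 8
(row=4, col=4): c = -0.7820 + -0.1660i → escape time 8
(row=4, col=5): c = -0.5100 + -0.1660i → escape time 8
(row=5, col=0): c = -1.8700 + -0.4900i → escape time 3
(row=5, col=1): c = -1.5980 + -0.4900i → escape time 3
(row=5, col=2): c = -1.3260 + -0.4900i → escape time 4
(row=5, col=3): c = -1.0540 + -0.4900i → escape time 5
(row=5, col=4): c = -0.7820 + -0.4900i → escape time 6
(row=5, col=5): c = -0.5100 + -0.4900i → escape time 8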